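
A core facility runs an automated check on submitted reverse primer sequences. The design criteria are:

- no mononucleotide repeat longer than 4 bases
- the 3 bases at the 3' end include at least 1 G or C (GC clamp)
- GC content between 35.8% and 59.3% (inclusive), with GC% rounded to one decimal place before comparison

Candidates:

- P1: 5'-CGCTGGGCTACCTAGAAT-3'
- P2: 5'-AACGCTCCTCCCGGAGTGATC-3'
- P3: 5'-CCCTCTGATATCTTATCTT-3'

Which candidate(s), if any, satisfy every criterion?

P1 (18 nt, A=4 T=4 G=5 C=5): longest run = 3 ✓; 3' end AAT has 0 G/C, need ≥1 ✗; GC 10/18 = 55.6% ✓ — fails.
P2 (21 nt, A=4 T=4 G=5 C=8): longest run = 3 ✓; 3' end ATC has 1 G/C ✓; GC 13/21 = 61.9%, outside 35.8–59.3% ✗ — fails.
P3 (19 nt, A=3 T=9 G=1 C=6): longest run = 3 ✓; 3' end CTT has 1 G/C ✓; GC 7/19 = 36.8% ✓ — passes.

P3 only.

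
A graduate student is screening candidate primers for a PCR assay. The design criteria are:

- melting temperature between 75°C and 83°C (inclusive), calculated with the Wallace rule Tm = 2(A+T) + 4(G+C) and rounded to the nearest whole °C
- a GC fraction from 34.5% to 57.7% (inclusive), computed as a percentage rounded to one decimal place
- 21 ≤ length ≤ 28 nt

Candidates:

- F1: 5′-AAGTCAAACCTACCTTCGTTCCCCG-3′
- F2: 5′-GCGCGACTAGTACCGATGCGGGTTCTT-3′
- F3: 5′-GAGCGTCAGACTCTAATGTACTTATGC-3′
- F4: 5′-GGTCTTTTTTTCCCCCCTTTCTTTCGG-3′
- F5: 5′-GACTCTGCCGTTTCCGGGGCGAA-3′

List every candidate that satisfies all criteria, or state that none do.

F1, F3 and F4.

F1 (25 nt, A=6 T=6 G=3 C=10): Tm = 2·12 + 4·13 = 76°C ✓; GC 13/25 = 52.0% ✓; length 25 ✓ — passes.
F2 (27 nt, A=4 T=7 G=9 C=7): Tm = 2·11 + 4·16 = 86°C, outside 75–83°C ✗; GC 16/27 = 59.3%, outside 34.5–57.7% ✗; length 27 ✓ — fails.
F3 (27 nt, A=7 T=8 G=6 C=6): Tm = 2·15 + 4·12 = 78°C ✓; GC 12/27 = 44.4% ✓; length 27 ✓ — passes.
F4 (27 nt, A=0 T=14 G=4 C=9): Tm = 2·14 + 4·13 = 80°C ✓; GC 13/27 = 48.1% ✓; length 27 ✓ — passes.
F5 (23 nt, A=3 T=5 G=8 C=7): Tm = 2·8 + 4·15 = 76°C ✓; GC 15/23 = 65.2%, outside 34.5–57.7% ✗; length 23 ✓ — fails.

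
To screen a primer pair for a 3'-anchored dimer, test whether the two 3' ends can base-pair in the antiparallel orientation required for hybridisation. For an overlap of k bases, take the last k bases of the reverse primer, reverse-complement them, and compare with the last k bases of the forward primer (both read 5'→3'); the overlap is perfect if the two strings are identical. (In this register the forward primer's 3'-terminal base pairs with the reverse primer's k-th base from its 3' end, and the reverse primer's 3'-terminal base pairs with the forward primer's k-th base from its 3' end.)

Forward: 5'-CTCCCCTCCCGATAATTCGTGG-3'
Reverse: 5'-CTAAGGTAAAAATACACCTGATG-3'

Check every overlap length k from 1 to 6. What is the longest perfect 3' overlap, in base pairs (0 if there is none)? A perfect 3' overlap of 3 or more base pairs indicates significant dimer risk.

Last 6 bases (5'→3') — forward …TCGTGG, reverse …CTGATG.
Reverse complement of the reverse primer's last 6 bases: CATCAG; its first k bases are the reverse complement of the reverse primer's last k bases, so a perfect k-base overlap needs the forward primer's last k bases to equal them.
Comparing (forward last k vs required): k=1: G vs C ✗; k=2: GG vs CA ✗; k=3: TGG vs CAT ✗; k=4: GTGG vs CATC ✗; k=5: CGTGG vs CATCA ✗; k=6: TCGTGG vs CATCAG ✗.
No overlap length from 1 to 6 is perfect, so the longest perfect 3' overlap is 0.

Longest perfect overlap: 0 complementary base pairs; below the dimer-risk threshold (threshold 3).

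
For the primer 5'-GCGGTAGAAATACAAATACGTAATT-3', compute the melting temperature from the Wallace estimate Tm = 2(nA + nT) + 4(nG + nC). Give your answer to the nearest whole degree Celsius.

66°C

Base counts: A=11, T=6, G=5, C=3 (length 25).
Tm = 2·(11+6) + 4·(5+3) = 2·17 + 4·8 = 34 + 32 = 66°C.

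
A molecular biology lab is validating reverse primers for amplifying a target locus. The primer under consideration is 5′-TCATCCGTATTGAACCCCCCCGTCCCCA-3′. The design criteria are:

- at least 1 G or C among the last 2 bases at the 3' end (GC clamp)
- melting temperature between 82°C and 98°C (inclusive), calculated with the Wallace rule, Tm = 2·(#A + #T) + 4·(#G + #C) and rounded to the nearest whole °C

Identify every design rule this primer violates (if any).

Meets all criteria.

Base counts: A=5, T=6, G=3, C=14 (length 28).
GC clamp: 3' end CA has 1 G/C ✓
Tm: Tm = 2·11 + 4·17 = 90°C ✓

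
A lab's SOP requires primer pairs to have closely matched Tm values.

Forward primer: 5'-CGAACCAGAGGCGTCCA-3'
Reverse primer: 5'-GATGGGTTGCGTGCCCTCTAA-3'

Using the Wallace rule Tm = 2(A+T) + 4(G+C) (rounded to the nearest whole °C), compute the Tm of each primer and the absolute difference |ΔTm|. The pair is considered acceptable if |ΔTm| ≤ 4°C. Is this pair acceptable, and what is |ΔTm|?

|ΔTm| = 10°C; the pair is not acceptable.

Forward: A=5 T=1 G=5 C=6 → Tm = 2·6 + 4·11 = 56°C.
Reverse: A=3 T=6 G=7 C=5 → Tm = 2·9 + 4·12 = 66°C.
|ΔTm| = |56 − 66| = 10°C, > 4°C.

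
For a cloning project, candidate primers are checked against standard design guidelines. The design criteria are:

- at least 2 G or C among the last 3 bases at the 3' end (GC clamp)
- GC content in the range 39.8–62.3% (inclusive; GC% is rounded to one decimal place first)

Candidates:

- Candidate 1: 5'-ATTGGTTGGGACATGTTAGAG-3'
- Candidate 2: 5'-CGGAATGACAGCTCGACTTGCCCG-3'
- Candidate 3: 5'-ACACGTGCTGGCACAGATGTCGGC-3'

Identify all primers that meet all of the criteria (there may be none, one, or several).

Candidate 1 (21 nt, A=5 T=7 G=8 C=1): 3' end GAG has 2 G/C ✓; GC 9/21 = 42.9% ✓ — passes.
Candidate 2 (24 nt, A=5 T=4 G=7 C=8): 3' end CCG has 3 G/C ✓; GC 15/24 = 62.5%, outside 39.8–62.3% ✗ — fails.
Candidate 3 (24 nt, A=5 T=4 G=8 C=7): 3' end GGC has 3 G/C ✓; GC 15/24 = 62.5%, outside 39.8–62.3% ✗ — fails.

Candidate 1 only.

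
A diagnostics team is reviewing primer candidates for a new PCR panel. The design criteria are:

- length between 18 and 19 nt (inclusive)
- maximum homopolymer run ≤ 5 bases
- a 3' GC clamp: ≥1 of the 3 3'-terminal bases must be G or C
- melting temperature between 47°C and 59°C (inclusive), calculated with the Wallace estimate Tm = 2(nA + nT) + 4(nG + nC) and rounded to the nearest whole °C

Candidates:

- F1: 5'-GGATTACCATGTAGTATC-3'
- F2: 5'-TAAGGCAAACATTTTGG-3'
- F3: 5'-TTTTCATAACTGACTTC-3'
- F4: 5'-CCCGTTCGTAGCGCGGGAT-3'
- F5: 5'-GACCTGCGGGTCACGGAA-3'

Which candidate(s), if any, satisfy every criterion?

F1 only.

F1 (18 nt, A=5 T=6 G=4 C=3): length 18 ✓; longest run = 2 ✓; 3' end ATC has 1 G/C ✓; Tm = 2·11 + 4·7 = 50°C ✓ — passes.
F2 (17 nt, A=6 T=5 G=4 C=2): length 17, outside 18–19 ✗; longest run = 4 ✓; 3' end TGG has 2 G/C ✓; Tm = 2·11 + 4·6 = 46°C, outside 47–59°C ✗ — fails.
F3 (17 nt, A=4 T=8 G=1 C=4): length 17, outside 18–19 ✗; longest run = 4 ✓; 3' end TTC has 1 G/C ✓; Tm = 2·12 + 4·5 = 44°C, outside 47–59°C ✗ — fails.
F4 (19 nt, A=2 T=4 G=7 C=6): length 19 ✓; longest run = 3 ✓; 3' end GAT has 1 G/C ✓; Tm = 2·6 + 4·13 = 64°C, outside 47–59°C ✗ — fails.
F5 (18 nt, A=4 T=2 G=7 C=5): length 18 ✓; longest run = 3 ✓; 3' end GAA has 1 G/C ✓; Tm = 2·6 + 4·12 = 60°C, outside 47–59°C ✗ — fails.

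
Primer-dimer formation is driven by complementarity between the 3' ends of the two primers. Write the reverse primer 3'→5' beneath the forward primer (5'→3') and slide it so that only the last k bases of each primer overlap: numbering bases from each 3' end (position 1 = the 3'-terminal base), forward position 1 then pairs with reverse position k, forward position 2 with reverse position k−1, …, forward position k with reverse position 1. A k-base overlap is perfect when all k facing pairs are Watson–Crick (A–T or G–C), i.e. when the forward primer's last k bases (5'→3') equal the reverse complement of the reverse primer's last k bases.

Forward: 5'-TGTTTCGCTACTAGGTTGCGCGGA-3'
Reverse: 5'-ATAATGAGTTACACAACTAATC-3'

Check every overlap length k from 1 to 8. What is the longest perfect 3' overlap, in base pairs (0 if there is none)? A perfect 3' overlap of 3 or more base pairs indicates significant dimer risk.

Last 8 bases (5'→3') — forward …TGCGCGGA, reverse …AACTAATC.
Reverse complement of the reverse primer's last 8 bases: GATTAGTT; its first k bases are the reverse complement of the reverse primer's last k bases, so a perfect k-base overlap needs the forward primer's last k bases to equal them.
Comparing (forward last k vs required): k=1: A vs G ✗; k=2: GA vs GA ✓; k=3: GGA vs GAT ✗; k=4: CGGA vs GATT ✗; k=5: GCGGA vs GATTA ✗; k=6: CGCGGA vs GATTAG ✗; k=7: GCGCGGA vs GATTAGT ✗; k=8: TGCGCGGA vs GATTAGTT ✗.
Only k = 2 is perfect, so the longest perfect 3' overlap is 2.

Longest perfect overlap: 2 complementary base pairs; below the dimer-risk threshold (threshold 3).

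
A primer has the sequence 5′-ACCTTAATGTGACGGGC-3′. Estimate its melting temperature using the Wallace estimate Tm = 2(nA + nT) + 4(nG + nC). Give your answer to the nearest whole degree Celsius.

52°C

Base counts: A=4, T=4, G=5, C=4 (length 17).
Tm = 2·(4+4) + 4·(5+4) = 2·8 + 4·9 = 16 + 36 = 52°C.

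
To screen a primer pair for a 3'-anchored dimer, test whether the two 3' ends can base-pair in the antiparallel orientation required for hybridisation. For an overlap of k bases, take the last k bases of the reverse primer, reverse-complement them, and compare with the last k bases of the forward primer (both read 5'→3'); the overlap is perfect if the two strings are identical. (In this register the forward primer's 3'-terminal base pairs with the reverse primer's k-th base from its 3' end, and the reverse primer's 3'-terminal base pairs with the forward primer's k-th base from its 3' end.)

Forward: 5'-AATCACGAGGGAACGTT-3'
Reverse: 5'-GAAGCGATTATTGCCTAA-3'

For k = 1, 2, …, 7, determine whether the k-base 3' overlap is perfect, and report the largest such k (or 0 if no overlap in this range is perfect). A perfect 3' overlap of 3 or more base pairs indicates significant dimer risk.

Last 7 bases (5'→3') — forward …GAACGTT, reverse …TGCCTAA.
Reverse complement of the reverse primer's last 7 bases: TTAGGCA; its first k bases are the reverse complement of the reverse primer's last k bases, so a perfect k-base overlap needs the forward primer's last k bases to equal them.
Comparing (forward last k vs required): k=1: T vs T ✓; k=2: TT vs TT ✓; k=3: GTT vs TTA ✗; k=4: CGTT vs TTAG ✗; k=5: ACGTT vs TTAGG ✗; k=6: AACGTT vs TTAGGC ✗; k=7: GAACGTT vs TTAGGCA ✗.
Perfect overlaps at k = 1, 2; the largest is 2.

Longest perfect overlap: 2 complementary base pairs; below the dimer-risk threshold (threshold 3).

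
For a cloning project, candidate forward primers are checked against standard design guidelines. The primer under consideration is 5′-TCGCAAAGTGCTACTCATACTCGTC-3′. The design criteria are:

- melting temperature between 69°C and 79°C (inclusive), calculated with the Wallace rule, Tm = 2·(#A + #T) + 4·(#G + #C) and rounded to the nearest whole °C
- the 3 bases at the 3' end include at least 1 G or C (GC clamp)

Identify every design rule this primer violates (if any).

Base counts: A=6, T=7, G=4, C=8 (length 25).
Tm: Tm = 2·13 + 4·12 = 74°C ✓
GC clamp: 3' end GTC has 2 G/C ✓

Meets all criteria.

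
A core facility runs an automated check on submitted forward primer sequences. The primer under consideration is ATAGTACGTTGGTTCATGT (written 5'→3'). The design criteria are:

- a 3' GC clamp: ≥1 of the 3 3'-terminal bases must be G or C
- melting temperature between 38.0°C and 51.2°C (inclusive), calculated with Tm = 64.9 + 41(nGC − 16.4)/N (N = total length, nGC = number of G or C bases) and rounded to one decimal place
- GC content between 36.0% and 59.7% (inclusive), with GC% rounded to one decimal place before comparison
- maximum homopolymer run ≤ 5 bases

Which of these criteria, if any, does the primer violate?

Base counts: A=4, T=8, G=5, C=2 (length 19).
GC clamp: 3' end TGT has 1 G/C ✓
Tm: Tm = 64.9 + 41·(7 − 16.4)/19 = 44.6°C ✓
GC content: GC 7/19 = 36.8% ✓
homopolymer run: longest run = 2 ✓

Meets all criteria.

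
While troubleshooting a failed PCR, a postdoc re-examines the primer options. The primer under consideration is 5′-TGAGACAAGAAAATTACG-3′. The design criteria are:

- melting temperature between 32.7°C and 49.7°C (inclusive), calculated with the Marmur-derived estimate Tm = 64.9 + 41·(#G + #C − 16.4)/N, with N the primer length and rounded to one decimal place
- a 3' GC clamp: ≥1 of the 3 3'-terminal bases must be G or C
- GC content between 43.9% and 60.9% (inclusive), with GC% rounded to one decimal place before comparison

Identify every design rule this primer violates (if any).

Base counts: A=9, T=3, G=4, C=2 (length 18).
Tm: Tm = 64.9 + 41·(6 − 16.4)/18 = 41.2°C ✓
GC clamp: 3' end ACG has 2 G/C ✓
GC content: GC 6/18 = 33.3%, outside 43.9–60.9% ✗

Fails: GC content.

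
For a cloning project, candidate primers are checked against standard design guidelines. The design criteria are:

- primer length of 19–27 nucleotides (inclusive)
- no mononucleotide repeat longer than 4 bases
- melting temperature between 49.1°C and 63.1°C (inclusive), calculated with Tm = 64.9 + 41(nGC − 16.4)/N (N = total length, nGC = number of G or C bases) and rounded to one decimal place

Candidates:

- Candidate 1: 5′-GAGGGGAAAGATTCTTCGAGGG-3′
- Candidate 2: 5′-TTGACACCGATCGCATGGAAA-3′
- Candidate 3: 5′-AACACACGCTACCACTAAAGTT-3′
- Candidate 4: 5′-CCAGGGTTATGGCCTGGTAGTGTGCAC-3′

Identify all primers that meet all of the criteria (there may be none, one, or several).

Candidate 1 (22 nt, A=6 T=4 G=10 C=2): length 22 ✓; longest run = 4 ✓; Tm = 64.9 + 41·(12 − 16.4)/22 = 56.7°C ✓ — passes.
Candidate 2 (21 nt, A=7 T=4 G=5 C=5): length 21 ✓; longest run = 3 ✓; Tm = 64.9 + 41·(10 − 16.4)/21 = 52.4°C ✓ — passes.
Candidate 3 (22 nt, A=9 T=4 G=2 C=7): length 22 ✓; longest run = 3 ✓; Tm = 64.9 + 41·(9 − 16.4)/22 = 51.1°C ✓ — passes.
Candidate 4 (27 nt, A=4 T=7 G=10 C=6): length 27 ✓; longest run = 3 ✓; Tm = 64.9 + 41·(16 − 16.4)/27 = 64.3°C, outside 49.1–63.1°C ✗ — fails.

Candidate 1, Candidate 2 and Candidate 3.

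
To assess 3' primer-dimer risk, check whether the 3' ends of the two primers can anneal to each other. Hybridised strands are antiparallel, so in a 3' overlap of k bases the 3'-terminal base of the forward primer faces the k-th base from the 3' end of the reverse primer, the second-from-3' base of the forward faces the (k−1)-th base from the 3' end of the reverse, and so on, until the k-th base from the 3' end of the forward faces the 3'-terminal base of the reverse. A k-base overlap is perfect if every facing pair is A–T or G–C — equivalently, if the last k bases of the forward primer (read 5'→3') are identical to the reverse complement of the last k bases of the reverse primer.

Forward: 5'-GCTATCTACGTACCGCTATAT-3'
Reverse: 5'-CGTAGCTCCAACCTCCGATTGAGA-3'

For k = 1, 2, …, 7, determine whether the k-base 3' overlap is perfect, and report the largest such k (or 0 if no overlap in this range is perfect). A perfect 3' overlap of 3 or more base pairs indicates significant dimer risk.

Longest perfect overlap: 1 complementary base pair; below the dimer-risk threshold (threshold 3).

Last 7 bases (5'→3') — forward …GCTATAT, reverse …ATTGAGA.
Reverse complement of the reverse primer's last 7 bases: TCTCAAT; its first k bases are the reverse complement of the reverse primer's last k bases, so a perfect k-base overlap needs the forward primer's last k bases to equal them.
Comparing (forward last k vs required): k=1: T vs T ✓; k=2: AT vs TC ✗; k=3: TAT vs TCT ✗; k=4: ATAT vs TCTC ✗; k=5: TATAT vs TCTCA ✗; k=6: CTATAT vs TCTCAA ✗; k=7: GCTATAT vs TCTCAAT ✗.
Only k = 1 is perfect, so the longest perfect 3' overlap is 1.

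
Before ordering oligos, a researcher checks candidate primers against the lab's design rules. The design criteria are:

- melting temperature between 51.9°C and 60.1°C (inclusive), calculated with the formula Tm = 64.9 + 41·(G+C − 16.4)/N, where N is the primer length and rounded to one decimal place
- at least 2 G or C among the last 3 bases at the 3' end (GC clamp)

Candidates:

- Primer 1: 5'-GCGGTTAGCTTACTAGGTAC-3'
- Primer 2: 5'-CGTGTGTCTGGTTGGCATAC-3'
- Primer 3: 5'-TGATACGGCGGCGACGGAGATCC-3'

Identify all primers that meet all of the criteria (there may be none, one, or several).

None of the candidates satisfy all criteria.

Primer 1 (20 nt, A=4 T=6 G=6 C=4): Tm = 64.9 + 41·(10 − 16.4)/20 = 51.8°C, outside 51.9–60.1°C ✗; 3' end TAC has 1 G/C, need ≥2 ✗ — fails.
Primer 2 (20 nt, A=2 T=7 G=7 C=4): Tm = 64.9 + 41·(11 − 16.4)/20 = 53.8°C ✓; 3' end TAC has 1 G/C, need ≥2 ✗ — fails.
Primer 3 (23 nt, A=5 T=3 G=9 C=6): Tm = 64.9 + 41·(15 − 16.4)/23 = 62.4°C, outside 51.9–60.1°C ✗; 3' end TCC has 2 G/C ✓ — fails.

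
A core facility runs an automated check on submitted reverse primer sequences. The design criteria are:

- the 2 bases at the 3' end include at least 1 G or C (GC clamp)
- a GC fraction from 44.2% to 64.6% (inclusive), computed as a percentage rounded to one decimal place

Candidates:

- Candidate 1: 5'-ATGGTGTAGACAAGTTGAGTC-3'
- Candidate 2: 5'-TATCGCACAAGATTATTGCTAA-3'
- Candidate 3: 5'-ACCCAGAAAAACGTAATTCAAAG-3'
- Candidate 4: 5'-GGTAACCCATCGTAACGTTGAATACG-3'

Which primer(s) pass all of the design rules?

Candidate 1 (21 nt, A=6 T=6 G=7 C=2): 3' end TC has 1 G/C ✓; GC 9/21 = 42.9%, outside 44.2–64.6% ✗ — fails.
Candidate 2 (22 nt, A=8 T=7 G=3 C=4): 3' end AA has 0 G/C, need ≥1 ✗; GC 7/22 = 31.8%, outside 44.2–64.6% ✗ — fails.
Candidate 3 (23 nt, A=12 T=3 G=3 C=5): 3' end AG has 1 G/C ✓; GC 8/23 = 34.8%, outside 44.2–64.6% ✗ — fails.
Candidate 4 (26 nt, A=8 T=6 G=6 C=6): 3' end CG has 2 G/C ✓; GC 12/26 = 46.2% ✓ — passes.

Candidate 4 only.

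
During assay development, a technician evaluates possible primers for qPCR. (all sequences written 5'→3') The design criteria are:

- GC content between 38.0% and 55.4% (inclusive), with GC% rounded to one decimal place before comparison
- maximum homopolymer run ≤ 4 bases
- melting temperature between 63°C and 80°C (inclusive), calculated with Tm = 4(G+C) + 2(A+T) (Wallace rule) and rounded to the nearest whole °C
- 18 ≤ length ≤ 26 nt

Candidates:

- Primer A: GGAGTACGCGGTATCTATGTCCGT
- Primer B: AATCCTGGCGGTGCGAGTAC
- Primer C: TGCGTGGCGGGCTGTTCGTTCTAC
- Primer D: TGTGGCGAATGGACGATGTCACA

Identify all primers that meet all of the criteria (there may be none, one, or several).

Primer A (24 nt, A=4 T=7 G=8 C=5): GC 13/24 = 54.2% ✓; longest run = 2 ✓; Tm = 2·11 + 4·13 = 74°C ✓; length 24 ✓ — passes.
Primer B (20 nt, A=4 T=4 G=7 C=5): GC 12/20 = 60.0%, outside 38.0–55.4% ✗; longest run = 2 ✓; Tm = 2·8 + 4·12 = 64°C ✓; length 20 ✓ — fails.
Primer C (24 nt, A=1 T=8 G=9 C=6): GC 15/24 = 62.5%, outside 38.0–55.4% ✗; longest run = 3 ✓; Tm = 2·9 + 4·15 = 78°C ✓; length 24 ✓ — fails.
Primer D (23 nt, A=6 T=5 G=8 C=4): GC 12/23 = 52.2% ✓; longest run = 2 ✓; Tm = 2·11 + 4·12 = 70°C ✓; length 23 ✓ — passes.

Primer A and Primer D.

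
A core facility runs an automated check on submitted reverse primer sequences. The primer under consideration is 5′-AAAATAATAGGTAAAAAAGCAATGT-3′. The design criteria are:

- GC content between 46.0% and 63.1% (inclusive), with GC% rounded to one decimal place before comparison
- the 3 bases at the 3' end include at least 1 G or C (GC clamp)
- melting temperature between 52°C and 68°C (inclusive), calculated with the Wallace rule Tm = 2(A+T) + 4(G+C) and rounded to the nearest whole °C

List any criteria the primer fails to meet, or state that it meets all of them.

Base counts: A=15, T=5, G=4, C=1 (length 25).
GC content: GC 5/25 = 20.0%, outside 46.0–63.1% ✗
GC clamp: 3' end TGT has 1 G/C ✓
Tm: Tm = 2·20 + 4·5 = 60°C ✓

Fails: GC content.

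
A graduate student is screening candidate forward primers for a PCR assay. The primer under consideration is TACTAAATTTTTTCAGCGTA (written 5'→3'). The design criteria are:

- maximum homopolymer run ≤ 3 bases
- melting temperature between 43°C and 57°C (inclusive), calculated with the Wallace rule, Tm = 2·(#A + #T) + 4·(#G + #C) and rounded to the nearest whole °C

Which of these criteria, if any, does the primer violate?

Fails: homopolymer run.

Base counts: A=6, T=9, G=2, C=3 (length 20).
homopolymer run: longest run = 6, exceeds 3 ✗
Tm: Tm = 2·15 + 4·5 = 50°C ✓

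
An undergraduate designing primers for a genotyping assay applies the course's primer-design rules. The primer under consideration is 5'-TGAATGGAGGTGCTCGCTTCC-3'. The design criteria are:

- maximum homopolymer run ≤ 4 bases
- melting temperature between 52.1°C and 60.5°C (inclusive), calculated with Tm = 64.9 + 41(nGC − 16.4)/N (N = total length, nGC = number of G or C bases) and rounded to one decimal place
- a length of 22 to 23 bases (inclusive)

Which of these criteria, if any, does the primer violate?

Fails: length.

Base counts: A=3, T=6, G=7, C=5 (length 21).
homopolymer run: longest run = 2 ✓
Tm: Tm = 64.9 + 41·(12 − 16.4)/21 = 56.3°C ✓
length: length 21, outside 22–23 ✗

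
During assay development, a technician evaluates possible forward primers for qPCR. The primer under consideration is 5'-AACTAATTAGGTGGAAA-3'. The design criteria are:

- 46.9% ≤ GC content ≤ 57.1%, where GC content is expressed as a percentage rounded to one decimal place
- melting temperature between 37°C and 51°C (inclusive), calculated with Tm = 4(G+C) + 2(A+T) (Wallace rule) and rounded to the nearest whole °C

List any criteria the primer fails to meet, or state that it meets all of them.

Base counts: A=8, T=4, G=4, C=1 (length 17).
GC content: GC 5/17 = 29.4%, outside 46.9–57.1% ✗
Tm: Tm = 2·12 + 4·5 = 44°C ✓

Fails: GC content.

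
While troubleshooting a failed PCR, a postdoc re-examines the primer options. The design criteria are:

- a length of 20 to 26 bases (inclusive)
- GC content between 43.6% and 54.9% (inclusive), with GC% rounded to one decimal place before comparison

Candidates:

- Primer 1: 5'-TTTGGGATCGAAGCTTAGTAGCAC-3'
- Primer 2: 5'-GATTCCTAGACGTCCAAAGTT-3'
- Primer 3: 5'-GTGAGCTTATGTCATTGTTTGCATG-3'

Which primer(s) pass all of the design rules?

Primer 1 (24 nt, A=6 T=7 G=7 C=4): length 24 ✓; GC 11/24 = 45.8% ✓ — passes.
Primer 2 (21 nt, A=6 T=6 G=4 C=5): length 21 ✓; GC 9/21 = 42.9%, outside 43.6–54.9% ✗ — fails.
Primer 3 (25 nt, A=4 T=11 G=7 C=3): length 25 ✓; GC 10/25 = 40.0%, outside 43.6–54.9% ✗ — fails.

Primer 1 only.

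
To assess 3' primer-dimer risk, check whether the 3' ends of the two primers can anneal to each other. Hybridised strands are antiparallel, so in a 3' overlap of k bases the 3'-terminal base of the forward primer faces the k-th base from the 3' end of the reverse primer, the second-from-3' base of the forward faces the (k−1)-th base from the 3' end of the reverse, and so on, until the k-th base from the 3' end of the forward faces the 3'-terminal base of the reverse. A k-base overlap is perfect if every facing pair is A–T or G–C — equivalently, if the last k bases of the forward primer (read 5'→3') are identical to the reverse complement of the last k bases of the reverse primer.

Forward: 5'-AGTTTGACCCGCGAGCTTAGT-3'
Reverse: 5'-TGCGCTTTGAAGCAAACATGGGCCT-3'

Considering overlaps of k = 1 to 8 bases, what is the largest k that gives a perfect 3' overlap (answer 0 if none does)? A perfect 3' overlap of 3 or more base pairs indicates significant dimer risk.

Last 8 bases (5'→3') — forward …AGCTTAGT, reverse …ATGGGCCT.
Reverse complement of the reverse primer's last 8 bases: AGGCCCAT; its first k bases are the reverse complement of the reverse primer's last k bases, so a perfect k-base overlap needs the forward primer's last k bases to equal them.
Comparing (forward last k vs required): k=1: T vs A ✗; k=2: GT vs AG ✗; k=3: AGT vs AGG ✗; k=4: TAGT vs AGGC ✗; k=5: TTAGT vs AGGCC ✗; k=6: CTTAGT vs AGGCCC ✗; k=7: GCTTAGT vs AGGCCCA ✗; k=8: AGCTTAGT vs AGGCCCAT ✗.
No overlap length from 1 to 8 is perfect, so the longest perfect 3' overlap is 0.

Longest perfect overlap: 0 complementary base pairs; below the dimer-risk threshold (threshold 3).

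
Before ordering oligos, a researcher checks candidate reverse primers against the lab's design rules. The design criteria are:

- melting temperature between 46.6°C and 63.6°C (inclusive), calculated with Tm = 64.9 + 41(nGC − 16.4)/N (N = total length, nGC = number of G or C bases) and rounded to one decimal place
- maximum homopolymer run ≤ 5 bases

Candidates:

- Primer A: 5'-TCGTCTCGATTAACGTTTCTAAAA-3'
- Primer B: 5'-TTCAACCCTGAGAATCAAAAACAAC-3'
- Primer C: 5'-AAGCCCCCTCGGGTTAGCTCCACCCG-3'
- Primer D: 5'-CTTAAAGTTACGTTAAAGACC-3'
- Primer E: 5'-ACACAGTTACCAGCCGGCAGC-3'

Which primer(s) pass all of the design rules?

Primer A (24 nt, A=7 T=9 G=3 C=5): Tm = 64.9 + 41·(8 − 16.4)/24 = 50.6°C ✓; longest run = 4 ✓ — passes.
Primer B (25 nt, A=12 T=4 G=2 C=7): Tm = 64.9 + 41·(9 − 16.4)/25 = 52.8°C ✓; longest run = 5 ✓ — passes.
Primer C (26 nt, A=4 T=4 G=6 C=12): Tm = 64.9 + 41·(18 − 16.4)/26 = 67.4°C, outside 46.6–63.6°C ✗; longest run = 5 ✓ — fails.
Primer D (21 nt, A=8 T=6 G=3 C=4): Tm = 64.9 + 41·(7 − 16.4)/21 = 46.5°C, outside 46.6–63.6°C ✗; longest run = 3 ✓ — fails.
Primer E (21 nt, A=6 T=2 G=5 C=8): Tm = 64.9 + 41·(13 − 16.4)/21 = 58.3°C ✓; longest run = 2 ✓ — passes.

Primer A, Primer B and Primer E.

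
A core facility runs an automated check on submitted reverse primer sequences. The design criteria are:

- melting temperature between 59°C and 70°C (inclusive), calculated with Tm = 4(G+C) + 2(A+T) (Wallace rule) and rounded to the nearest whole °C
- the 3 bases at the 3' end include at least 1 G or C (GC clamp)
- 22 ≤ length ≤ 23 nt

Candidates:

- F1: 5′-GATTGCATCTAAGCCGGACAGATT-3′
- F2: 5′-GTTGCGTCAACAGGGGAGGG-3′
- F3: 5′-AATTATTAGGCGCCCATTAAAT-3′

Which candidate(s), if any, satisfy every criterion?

F1 (24 nt, A=7 T=6 G=6 C=5): Tm = 2·13 + 4·11 = 70°C ✓; 3' end ATT has 0 G/C, need ≥1 ✗; length 24, outside 22–23 ✗ — fails.
F2 (20 nt, A=4 T=3 G=10 C=3): Tm = 2·7 + 4·13 = 66°C ✓; 3' end GGG has 3 G/C ✓; length 20, outside 22–23 ✗ — fails.
F3 (22 nt, A=8 T=7 G=3 C=4): Tm = 2·15 + 4·7 = 58°C, outside 59–70°C ✗; 3' end AAT has 0 G/C, need ≥1 ✗; length 22 ✓ — fails.

None of the candidates satisfy all criteria.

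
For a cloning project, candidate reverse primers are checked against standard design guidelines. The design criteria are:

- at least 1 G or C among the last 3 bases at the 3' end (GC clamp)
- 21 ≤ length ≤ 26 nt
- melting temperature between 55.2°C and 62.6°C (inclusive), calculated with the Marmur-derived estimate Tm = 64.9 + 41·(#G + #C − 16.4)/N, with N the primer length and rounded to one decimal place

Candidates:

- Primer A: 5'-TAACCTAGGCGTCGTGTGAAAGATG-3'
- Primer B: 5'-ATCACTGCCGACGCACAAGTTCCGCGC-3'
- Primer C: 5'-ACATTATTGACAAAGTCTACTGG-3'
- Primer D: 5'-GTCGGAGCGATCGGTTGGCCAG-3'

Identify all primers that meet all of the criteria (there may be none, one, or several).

Primer A (25 nt, A=7 T=6 G=8 C=4): 3' end ATG has 1 G/C ✓; length 25 ✓; Tm = 64.9 + 41·(12 − 16.4)/25 = 57.7°C ✓ — passes.
Primer B (27 nt, A=6 T=4 G=6 C=11): 3' end CGC has 3 G/C ✓; length 27, outside 21–26 ✗; Tm = 64.9 + 41·(17 − 16.4)/27 = 65.8°C, outside 55.2–62.6°C ✗ — fails.
Primer C (23 nt, A=8 T=7 G=4 C=4): 3' end TGG has 2 G/C ✓; length 23 ✓; Tm = 64.9 + 41·(8 − 16.4)/23 = 49.9°C, outside 55.2–62.6°C ✗ — fails.
Primer D (22 nt, A=3 T=4 G=10 C=5): 3' end CAG has 2 G/C ✓; length 22 ✓; Tm = 64.9 + 41·(15 − 16.4)/22 = 62.3°C ✓ — passes.

Primer A and Primer D.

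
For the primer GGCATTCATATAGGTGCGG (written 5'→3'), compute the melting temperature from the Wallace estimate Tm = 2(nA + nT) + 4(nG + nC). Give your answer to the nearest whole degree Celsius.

Base counts: A=4, T=5, G=7, C=3 (length 19).
Tm = 2·(4+5) + 4·(7+3) = 2·9 + 4·10 = 18 + 40 = 58°C.

58°C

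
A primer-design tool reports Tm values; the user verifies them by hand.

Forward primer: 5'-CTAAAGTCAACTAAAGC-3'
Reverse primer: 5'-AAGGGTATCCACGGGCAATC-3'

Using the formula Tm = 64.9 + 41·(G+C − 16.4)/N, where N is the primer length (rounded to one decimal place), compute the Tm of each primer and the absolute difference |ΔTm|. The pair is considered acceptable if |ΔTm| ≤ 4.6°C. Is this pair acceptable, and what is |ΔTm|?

Forward: G+C = 6, N = 17 → Tm = 64.9 + 41·(6 − 16.4)/17 = 39.8°C.
Reverse: G+C = 11, N = 20 → Tm = 64.9 + 41·(11 − 16.4)/20 = 53.8°C.
|ΔTm| = |39.8 − 53.8| = 14.0°C, > 4.6°C.

|ΔTm| = 14.0°C; the pair is not acceptable.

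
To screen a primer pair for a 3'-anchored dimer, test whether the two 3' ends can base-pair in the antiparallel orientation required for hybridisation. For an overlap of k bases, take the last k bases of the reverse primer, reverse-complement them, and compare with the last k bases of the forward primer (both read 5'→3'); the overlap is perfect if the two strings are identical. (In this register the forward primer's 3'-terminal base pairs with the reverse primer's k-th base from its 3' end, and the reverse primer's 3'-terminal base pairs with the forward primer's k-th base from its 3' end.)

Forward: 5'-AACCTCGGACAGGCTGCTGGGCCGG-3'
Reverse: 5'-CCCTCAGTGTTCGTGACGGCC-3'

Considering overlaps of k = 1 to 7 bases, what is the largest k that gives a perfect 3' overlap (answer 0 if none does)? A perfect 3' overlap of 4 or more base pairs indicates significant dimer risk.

Last 7 bases (5'→3') — forward …GGGCCGG, reverse …GACGGCC.
Reverse complement of the reverse primer's last 7 bases: GGCCGTC; its first k bases are the reverse complement of the reverse primer's last k bases, so a perfect k-base overlap needs the forward primer's last k bases to equal them.
Comparing (forward last k vs required): k=1: G vs G ✓; k=2: GG vs GG ✓; k=3: CGG vs GGC ✗; k=4: CCGG vs GGCC ✗; k=5: GCCGG vs GGCCG ✗; k=6: GGCCGG vs GGCCGT ✗; k=7: GGGCCGG vs GGCCGTC ✗.
Perfect overlaps at k = 1, 2; the largest is 2.

Longest perfect overlap: 2 complementary base pairs; below the dimer-risk threshold (threshold 4).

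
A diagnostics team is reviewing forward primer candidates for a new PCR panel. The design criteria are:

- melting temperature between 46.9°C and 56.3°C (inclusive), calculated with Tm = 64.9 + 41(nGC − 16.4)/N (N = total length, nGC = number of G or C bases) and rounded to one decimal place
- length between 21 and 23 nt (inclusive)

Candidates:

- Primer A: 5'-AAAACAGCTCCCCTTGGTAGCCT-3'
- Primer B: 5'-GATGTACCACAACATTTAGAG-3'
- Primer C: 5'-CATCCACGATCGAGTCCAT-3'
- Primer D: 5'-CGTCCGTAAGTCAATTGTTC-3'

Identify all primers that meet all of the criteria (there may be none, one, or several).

Primer A (23 nt, A=6 T=5 G=4 C=8): Tm = 64.9 + 41·(12 − 16.4)/23 = 57.1°C, outside 46.9–56.3°C ✗; length 23 ✓ — fails.
Primer B (21 nt, A=8 T=5 G=4 C=4): Tm = 64.9 + 41·(8 − 16.4)/21 = 48.5°C ✓; length 21 ✓ — passes.
Primer C (19 nt, A=5 T=4 G=3 C=7): Tm = 64.9 + 41·(10 − 16.4)/19 = 51.1°C ✓; length 19, outside 21–23 ✗ — fails.
Primer D (20 nt, A=4 T=7 G=4 C=5): Tm = 64.9 + 41·(9 − 16.4)/20 = 49.7°C ✓; length 20, outside 21–23 ✗ — fails.

Primer B only.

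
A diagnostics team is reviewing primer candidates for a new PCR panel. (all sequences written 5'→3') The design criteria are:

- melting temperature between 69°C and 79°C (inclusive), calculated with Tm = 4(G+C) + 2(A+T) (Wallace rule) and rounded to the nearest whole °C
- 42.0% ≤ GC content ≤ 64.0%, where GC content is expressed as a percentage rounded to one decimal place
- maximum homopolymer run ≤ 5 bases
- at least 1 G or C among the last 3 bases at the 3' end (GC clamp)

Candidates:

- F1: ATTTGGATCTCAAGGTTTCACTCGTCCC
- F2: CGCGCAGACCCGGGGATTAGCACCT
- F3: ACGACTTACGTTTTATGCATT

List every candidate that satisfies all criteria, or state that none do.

None of the candidates satisfy all criteria.

F1 (28 nt, A=5 T=10 G=5 C=8): Tm = 2·15 + 4·13 = 82°C, outside 69–79°C ✗; GC 13/28 = 46.4% ✓; longest run = 3 ✓; 3' end CCC has 3 G/C ✓ — fails.
F2 (25 nt, A=5 T=3 G=8 C=9): Tm = 2·8 + 4·17 = 84°C, outside 69–79°C ✗; GC 17/25 = 68.0%, outside 42.0–64.0% ✗; longest run = 4 ✓; 3' end CCT has 2 G/C ✓ — fails.
F3 (21 nt, A=5 T=9 G=3 C=4): Tm = 2·14 + 4·7 = 56°C, outside 69–79°C ✗; GC 7/21 = 33.3%, outside 42.0–64.0% ✗; longest run = 4 ✓; 3' end ATT has 0 G/C, need ≥1 ✗ — fails.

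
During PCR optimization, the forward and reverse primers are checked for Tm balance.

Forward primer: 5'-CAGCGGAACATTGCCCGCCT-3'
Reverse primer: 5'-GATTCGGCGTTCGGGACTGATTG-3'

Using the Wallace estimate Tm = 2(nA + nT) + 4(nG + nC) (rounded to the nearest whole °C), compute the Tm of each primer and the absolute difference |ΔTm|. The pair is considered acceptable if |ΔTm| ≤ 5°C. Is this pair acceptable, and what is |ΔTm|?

Forward: A=4 T=3 G=5 C=8 → Tm = 2·7 + 4·13 = 66°C.
Reverse: A=3 T=7 G=9 C=4 → Tm = 2·10 + 4·13 = 72°C.
|ΔTm| = |66 − 72| = 6°C, > 5°C.

|ΔTm| = 6°C; the pair is not acceptable.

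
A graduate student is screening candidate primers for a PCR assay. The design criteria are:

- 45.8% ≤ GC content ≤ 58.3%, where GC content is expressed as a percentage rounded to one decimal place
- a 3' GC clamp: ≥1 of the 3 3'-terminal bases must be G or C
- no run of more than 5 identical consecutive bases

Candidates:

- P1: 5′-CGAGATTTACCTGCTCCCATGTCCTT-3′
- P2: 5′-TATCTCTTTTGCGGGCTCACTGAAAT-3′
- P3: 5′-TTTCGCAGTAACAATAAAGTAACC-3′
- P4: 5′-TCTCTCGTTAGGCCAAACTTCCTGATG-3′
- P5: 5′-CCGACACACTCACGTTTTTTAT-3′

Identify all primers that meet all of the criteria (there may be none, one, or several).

P1 and P4.

P1 (26 nt, A=4 T=9 G=4 C=9): GC 13/26 = 50.0% ✓; 3' end CTT has 1 G/C ✓; longest run = 3 ✓ — passes.
P2 (26 nt, A=5 T=10 G=5 C=6): GC 11/26 = 42.3%, outside 45.8–58.3% ✗; 3' end AAT has 0 G/C, need ≥1 ✗; longest run = 4 ✓ — fails.
P3 (24 nt, A=10 T=6 G=3 C=5): GC 8/24 = 33.3%, outside 45.8–58.3% ✗; 3' end ACC has 2 G/C ✓; longest run = 3 ✓ — fails.
P4 (27 nt, A=5 T=9 G=5 C=8): GC 13/27 = 48.1% ✓; 3' end ATG has 1 G/C ✓; longest run = 3 ✓ — passes.
P5 (22 nt, A=5 T=8 G=2 C=7): GC 9/22 = 40.9%, outside 45.8–58.3% ✗; 3' end TAT has 0 G/C, need ≥1 ✗; longest run = 6, exceeds 5 ✗ — fails.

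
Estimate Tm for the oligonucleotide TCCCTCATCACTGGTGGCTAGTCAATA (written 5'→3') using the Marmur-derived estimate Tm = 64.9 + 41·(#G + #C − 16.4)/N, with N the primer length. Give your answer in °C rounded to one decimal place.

59.7°C

Base counts: A=6, T=8, G=5, C=8; G+C = 13, N = 27.
Tm = 64.9 + 41·(13 − 16.4)/27 = 64.9 + -139.40/27 = 59.7°C.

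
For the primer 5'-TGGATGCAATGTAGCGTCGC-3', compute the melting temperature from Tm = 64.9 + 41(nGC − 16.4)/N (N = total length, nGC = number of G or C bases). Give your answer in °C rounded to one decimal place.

Base counts: A=4, T=5, G=7, C=4; G+C = 11, N = 20.
Tm = 64.9 + 41·(11 − 16.4)/20 = 64.9 + -221.40/20 = 53.8°C.

53.8°C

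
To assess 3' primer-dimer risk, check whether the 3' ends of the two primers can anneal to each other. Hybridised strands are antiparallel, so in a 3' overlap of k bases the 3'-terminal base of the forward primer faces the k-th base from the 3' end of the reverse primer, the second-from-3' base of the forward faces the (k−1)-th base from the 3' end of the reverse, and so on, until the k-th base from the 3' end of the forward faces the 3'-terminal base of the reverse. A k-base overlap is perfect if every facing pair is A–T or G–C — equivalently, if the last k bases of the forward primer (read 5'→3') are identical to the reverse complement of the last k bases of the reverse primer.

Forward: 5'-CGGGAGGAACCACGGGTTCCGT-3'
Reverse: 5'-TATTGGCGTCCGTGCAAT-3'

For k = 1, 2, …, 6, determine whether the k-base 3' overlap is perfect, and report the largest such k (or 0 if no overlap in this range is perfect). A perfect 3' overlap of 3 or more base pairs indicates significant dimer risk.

Last 6 bases (5'→3') — forward …TTCCGT, reverse …TGCAAT.
Reverse complement of the reverse primer's last 6 bases: ATTGCA; its first k bases are the reverse complement of the reverse primer's last k bases, so a perfect k-base overlap needs the forward primer's last k bases to equal them.
Comparing (forward last k vs required): k=1: T vs A ✗; k=2: GT vs AT ✗; k=3: CGT vs ATT ✗; k=4: CCGT vs ATTG ✗; k=5: TCCGT vs ATTGC ✗; k=6: TTCCGT vs ATTGCA ✗.
No overlap length from 1 to 6 is perfect, so the longest perfect 3' overlap is 0.

Longest perfect overlap: 0 complementary base pairs; below the dimer-risk threshold (threshold 3).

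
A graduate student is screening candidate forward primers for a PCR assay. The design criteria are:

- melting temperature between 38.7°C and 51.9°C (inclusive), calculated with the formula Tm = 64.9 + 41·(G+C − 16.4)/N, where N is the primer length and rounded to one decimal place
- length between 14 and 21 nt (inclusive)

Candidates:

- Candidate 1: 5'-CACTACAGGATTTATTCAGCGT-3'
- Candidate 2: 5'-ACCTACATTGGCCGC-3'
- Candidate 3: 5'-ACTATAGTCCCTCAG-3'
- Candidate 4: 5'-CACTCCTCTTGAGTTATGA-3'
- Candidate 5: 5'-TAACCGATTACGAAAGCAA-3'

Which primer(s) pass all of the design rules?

Candidate 2, Candidate 3, Candidate 4 and Candidate 5.

Candidate 1 (22 nt, A=6 T=7 G=4 C=5): Tm = 64.9 + 41·(9 − 16.4)/22 = 51.1°C ✓; length 22, outside 14–21 ✗ — fails.
Candidate 2 (15 nt, A=3 T=3 G=3 C=6): Tm = 64.9 + 41·(9 − 16.4)/15 = 44.7°C ✓; length 15 ✓ — passes.
Candidate 3 (15 nt, A=4 T=4 G=2 C=5): Tm = 64.9 + 41·(7 − 16.4)/15 = 39.2°C ✓; length 15 ✓ — passes.
Candidate 4 (19 nt, A=4 T=7 G=3 C=5): Tm = 64.9 + 41·(8 − 16.4)/19 = 46.8°C ✓; length 19 ✓ — passes.
Candidate 5 (19 nt, A=9 T=3 G=3 C=4): Tm = 64.9 + 41·(7 − 16.4)/19 = 44.6°C ✓; length 19 ✓ — passes.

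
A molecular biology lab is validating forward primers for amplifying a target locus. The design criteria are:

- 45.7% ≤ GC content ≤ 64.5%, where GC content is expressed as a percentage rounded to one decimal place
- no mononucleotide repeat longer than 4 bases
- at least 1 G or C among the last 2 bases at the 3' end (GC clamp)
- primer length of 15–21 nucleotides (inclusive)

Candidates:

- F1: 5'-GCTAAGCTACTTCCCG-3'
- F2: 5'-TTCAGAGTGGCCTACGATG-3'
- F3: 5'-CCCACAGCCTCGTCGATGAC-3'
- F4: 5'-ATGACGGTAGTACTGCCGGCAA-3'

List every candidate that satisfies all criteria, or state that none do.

F1 (16 nt, A=3 T=4 G=3 C=6): GC 9/16 = 56.3% ✓; longest run = 3 ✓; 3' end CG has 2 G/C ✓; length 16 ✓ — passes.
F2 (19 nt, A=4 T=5 G=6 C=4): GC 10/19 = 52.6% ✓; longest run = 2 ✓; 3' end TG has 1 G/C ✓; length 19 ✓ — passes.
F3 (20 nt, A=4 T=3 G=4 C=9): GC 13/20 = 65.0%, outside 45.7–64.5% ✗; longest run = 3 ✓; 3' end AC has 1 G/C ✓; length 20 ✓ — fails.
F4 (22 nt, A=6 T=4 G=7 C=5): GC 12/22 = 54.5% ✓; longest run = 2 ✓; 3' end AA has 0 G/C, need ≥1 ✗; length 22, outside 15–21 ✗ — fails.

F1 and F2.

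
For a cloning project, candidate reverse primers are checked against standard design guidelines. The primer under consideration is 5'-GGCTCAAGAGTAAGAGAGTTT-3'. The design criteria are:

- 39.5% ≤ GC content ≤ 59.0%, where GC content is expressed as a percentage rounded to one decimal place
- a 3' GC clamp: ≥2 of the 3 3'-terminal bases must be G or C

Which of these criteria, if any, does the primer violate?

Base counts: A=7, T=5, G=7, C=2 (length 21).
GC content: GC 9/21 = 42.9% ✓
GC clamp: 3' end TTT has 0 G/C, need ≥2 ✗

Fails: GC clamp.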